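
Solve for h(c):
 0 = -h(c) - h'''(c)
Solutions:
 h(c) = C3*exp(-c) + (C1*sin(sqrt(3)*c/2) + C2*cos(sqrt(3)*c/2))*exp(c/2)


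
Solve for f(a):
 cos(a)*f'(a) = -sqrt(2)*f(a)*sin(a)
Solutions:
 f(a) = C1*cos(a)^(sqrt(2))


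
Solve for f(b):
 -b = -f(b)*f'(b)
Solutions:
 f(b) = -sqrt(C1 + b^2)
 f(b) = sqrt(C1 + b^2)


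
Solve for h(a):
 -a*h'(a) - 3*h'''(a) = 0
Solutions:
 h(a) = C1 + Integral(C2*airyai(-3^(2/3)*a/3) + C3*airybi(-3^(2/3)*a/3), a)


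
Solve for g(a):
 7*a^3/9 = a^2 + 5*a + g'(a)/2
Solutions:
 g(a) = C1 + 7*a^4/18 - 2*a^3/3 - 5*a^2


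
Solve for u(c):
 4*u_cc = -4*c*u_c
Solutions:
 u(c) = C1 + C2*erf(sqrt(2)*c/2)


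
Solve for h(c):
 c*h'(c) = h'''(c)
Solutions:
 h(c) = C1 + Integral(C2*airyai(c) + C3*airybi(c), c)


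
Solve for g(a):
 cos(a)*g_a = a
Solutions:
 g(a) = C1 + Integral(a/cos(a), a)


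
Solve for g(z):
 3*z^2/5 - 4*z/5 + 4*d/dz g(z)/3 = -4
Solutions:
 g(z) = C1 - 3*z^3/20 + 3*z^2/10 - 3*z


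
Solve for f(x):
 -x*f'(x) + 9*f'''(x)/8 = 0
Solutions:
 f(x) = C1 + Integral(C2*airyai(2*3^(1/3)*x/3) + C3*airybi(2*3^(1/3)*x/3), x)


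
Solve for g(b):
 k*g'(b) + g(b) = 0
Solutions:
 g(b) = C1*exp(-b/k)


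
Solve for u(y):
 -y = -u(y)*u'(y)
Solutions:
 u(y) = -sqrt(C1 + y^2)
 u(y) = sqrt(C1 + y^2)


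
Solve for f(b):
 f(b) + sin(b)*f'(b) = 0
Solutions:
 f(b) = C1*sqrt(cos(b) + 1)/sqrt(cos(b) - 1)


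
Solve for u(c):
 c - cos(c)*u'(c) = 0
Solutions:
 u(c) = C1 + Integral(c/cos(c), c)


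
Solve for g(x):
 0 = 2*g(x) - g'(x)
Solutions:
 g(x) = C1*exp(2*x)


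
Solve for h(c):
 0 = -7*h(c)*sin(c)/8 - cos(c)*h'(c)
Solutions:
 h(c) = C1*cos(c)^(7/8)


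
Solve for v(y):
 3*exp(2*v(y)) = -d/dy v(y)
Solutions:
 v(y) = log(-sqrt(-1/(C1 - 3*y))) - log(2)/2
 v(y) = log(-1/(C1 - 3*y))/2 - log(2)/2


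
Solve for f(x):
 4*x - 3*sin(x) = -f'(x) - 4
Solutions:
 f(x) = C1 - 2*x^2 - 4*x - 3*cos(x)


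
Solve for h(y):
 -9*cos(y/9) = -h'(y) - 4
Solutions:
 h(y) = C1 - 4*y + 81*sin(y/9)


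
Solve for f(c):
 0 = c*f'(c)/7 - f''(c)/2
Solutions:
 f(c) = C1 + C2*erfi(sqrt(7)*c/7)


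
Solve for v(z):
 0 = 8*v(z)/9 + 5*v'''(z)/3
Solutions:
 v(z) = C3*exp(-2*15^(2/3)*z/15) + (C1*sin(3^(1/6)*5^(2/3)*z/5) + C2*cos(3^(1/6)*5^(2/3)*z/5))*exp(15^(2/3)*z/15)


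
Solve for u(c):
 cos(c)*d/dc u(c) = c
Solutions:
 u(c) = C1 + Integral(c/cos(c), c)


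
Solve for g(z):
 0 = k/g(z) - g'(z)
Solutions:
 g(z) = -sqrt(C1 + 2*k*z)
 g(z) = sqrt(C1 + 2*k*z)


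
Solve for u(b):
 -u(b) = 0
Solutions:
 u(b) = 0


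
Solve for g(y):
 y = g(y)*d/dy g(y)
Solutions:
 g(y) = -sqrt(C1 + y^2)
 g(y) = sqrt(C1 + y^2)


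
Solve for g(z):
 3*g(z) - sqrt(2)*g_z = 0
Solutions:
 g(z) = C1*exp(3*sqrt(2)*z/2)


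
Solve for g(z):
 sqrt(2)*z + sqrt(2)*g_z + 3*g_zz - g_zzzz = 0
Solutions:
 g(z) = C1 + C2*exp(-sqrt(2)*z) + C3*exp(z*(sqrt(2) + sqrt(6))/2) + C4*exp(z*(-sqrt(6) + sqrt(2))/2) - z^2/2 + 3*sqrt(2)*z/2


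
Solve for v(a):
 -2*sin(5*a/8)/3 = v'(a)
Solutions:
 v(a) = C1 + 16*cos(5*a/8)/15


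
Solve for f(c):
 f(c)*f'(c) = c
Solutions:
 f(c) = -sqrt(C1 + c^2)
 f(c) = sqrt(C1 + c^2)


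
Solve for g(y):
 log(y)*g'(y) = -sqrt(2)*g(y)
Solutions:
 g(y) = C1*exp(-sqrt(2)*li(y))


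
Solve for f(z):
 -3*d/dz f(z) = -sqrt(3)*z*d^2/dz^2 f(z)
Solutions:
 f(z) = C1 + C2*z^(1 + sqrt(3))


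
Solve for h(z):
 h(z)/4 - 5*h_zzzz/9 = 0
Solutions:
 h(z) = C1*exp(-5^(3/4)*sqrt(6)*z/10) + C2*exp(5^(3/4)*sqrt(6)*z/10) + C3*sin(5^(3/4)*sqrt(6)*z/10) + C4*cos(5^(3/4)*sqrt(6)*z/10)


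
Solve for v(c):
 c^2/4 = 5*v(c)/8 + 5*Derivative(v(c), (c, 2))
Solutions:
 v(c) = C1*sin(sqrt(2)*c/4) + C2*cos(sqrt(2)*c/4) + 2*c^2/5 - 32/5


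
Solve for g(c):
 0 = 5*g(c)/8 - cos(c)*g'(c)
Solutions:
 g(c) = C1*(sin(c) + 1)^(5/16)/(sin(c) - 1)^(5/16)


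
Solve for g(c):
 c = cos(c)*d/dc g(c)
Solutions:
 g(c) = C1 + Integral(c/cos(c), c)


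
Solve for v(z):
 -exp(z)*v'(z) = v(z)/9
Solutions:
 v(z) = C1*exp(exp(-z)/9)


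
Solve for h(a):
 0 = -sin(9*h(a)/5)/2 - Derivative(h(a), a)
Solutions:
 a/2 + 5*log(cos(9*h(a)/5) - 1)/18 - 5*log(cos(9*h(a)/5) + 1)/18 = C1


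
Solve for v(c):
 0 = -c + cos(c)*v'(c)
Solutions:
 v(c) = C1 + Integral(c/cos(c), c)


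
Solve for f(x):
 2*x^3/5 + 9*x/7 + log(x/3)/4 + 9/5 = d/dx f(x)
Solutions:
 f(x) = C1 + x^4/10 + 9*x^2/14 + x*log(x)/4 - x*log(3)/4 + 31*x/20


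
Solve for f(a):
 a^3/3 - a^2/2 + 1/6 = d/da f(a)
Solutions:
 f(a) = C1 + a^4/12 - a^3/6 + a/6


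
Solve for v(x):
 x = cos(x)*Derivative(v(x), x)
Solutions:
 v(x) = C1 + Integral(x/cos(x), x)


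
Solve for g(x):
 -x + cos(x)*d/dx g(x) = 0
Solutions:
 g(x) = C1 + Integral(x/cos(x), x)


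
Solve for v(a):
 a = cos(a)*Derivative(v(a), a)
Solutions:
 v(a) = C1 + Integral(a/cos(a), a)


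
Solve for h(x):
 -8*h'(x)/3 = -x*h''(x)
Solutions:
 h(x) = C1 + C2*x^(11/3)


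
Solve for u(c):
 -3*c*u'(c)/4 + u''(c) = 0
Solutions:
 u(c) = C1 + C2*erfi(sqrt(6)*c/4)


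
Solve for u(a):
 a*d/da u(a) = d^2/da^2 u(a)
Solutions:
 u(a) = C1 + C2*erfi(sqrt(2)*a/2)


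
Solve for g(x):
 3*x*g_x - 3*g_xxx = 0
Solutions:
 g(x) = C1 + Integral(C2*airyai(x) + C3*airybi(x), x)


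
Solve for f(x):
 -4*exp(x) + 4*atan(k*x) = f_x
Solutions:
 f(x) = C1 + 4*Piecewise((x*atan(k*x) - log(k^2*x^2 + 1)/(2*k), Ne(k, 0)), (0, True)) - 4*exp(x)


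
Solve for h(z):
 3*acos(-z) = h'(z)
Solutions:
 h(z) = C1 + 3*z*acos(-z) + 3*sqrt(1 - z^2)


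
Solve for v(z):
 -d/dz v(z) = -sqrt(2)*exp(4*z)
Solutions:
 v(z) = C1 + sqrt(2)*exp(4*z)/4


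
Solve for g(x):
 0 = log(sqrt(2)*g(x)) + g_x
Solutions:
 2*Integral(1/(2*log(_y) + log(2)), (_y, g(x))) = C1 - x


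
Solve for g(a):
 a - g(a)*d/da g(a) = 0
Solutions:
 g(a) = -sqrt(C1 + a^2)
 g(a) = sqrt(C1 + a^2)


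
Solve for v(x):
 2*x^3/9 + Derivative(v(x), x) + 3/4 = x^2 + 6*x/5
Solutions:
 v(x) = C1 - x^4/18 + x^3/3 + 3*x^2/5 - 3*x/4


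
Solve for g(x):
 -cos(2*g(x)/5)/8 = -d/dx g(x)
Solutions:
 -x/8 - 5*log(sin(2*g(x)/5) - 1)/4 + 5*log(sin(2*g(x)/5) + 1)/4 = C1


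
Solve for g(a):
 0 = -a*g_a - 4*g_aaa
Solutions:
 g(a) = C1 + Integral(C2*airyai(-2^(1/3)*a/2) + C3*airybi(-2^(1/3)*a/2), a)


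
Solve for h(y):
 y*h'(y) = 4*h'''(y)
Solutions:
 h(y) = C1 + Integral(C2*airyai(2^(1/3)*y/2) + C3*airybi(2^(1/3)*y/2), y)


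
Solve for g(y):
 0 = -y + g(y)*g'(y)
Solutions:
 g(y) = -sqrt(C1 + y^2)
 g(y) = sqrt(C1 + y^2)


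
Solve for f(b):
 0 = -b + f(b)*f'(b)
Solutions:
 f(b) = -sqrt(C1 + b^2)
 f(b) = sqrt(C1 + b^2)


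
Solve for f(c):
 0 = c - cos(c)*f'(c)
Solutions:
 f(c) = C1 + Integral(c/cos(c), c)


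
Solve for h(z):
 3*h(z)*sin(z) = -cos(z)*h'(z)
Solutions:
 h(z) = C1*cos(z)^3


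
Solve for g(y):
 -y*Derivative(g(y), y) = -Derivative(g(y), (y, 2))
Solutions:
 g(y) = C1 + C2*erfi(sqrt(2)*y/2)


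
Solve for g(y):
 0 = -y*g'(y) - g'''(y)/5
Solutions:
 g(y) = C1 + Integral(C2*airyai(-5^(1/3)*y) + C3*airybi(-5^(1/3)*y), y)


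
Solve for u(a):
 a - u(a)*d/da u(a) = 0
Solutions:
 u(a) = -sqrt(C1 + a^2)
 u(a) = sqrt(C1 + a^2)


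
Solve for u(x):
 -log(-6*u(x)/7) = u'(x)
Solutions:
 Integral(1/(log(-_y) - log(7) + log(6)), (_y, u(x))) = C1 - x


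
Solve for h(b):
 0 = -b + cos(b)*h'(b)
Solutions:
 h(b) = C1 + Integral(b/cos(b), b)


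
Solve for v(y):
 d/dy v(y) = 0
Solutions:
 v(y) = C1


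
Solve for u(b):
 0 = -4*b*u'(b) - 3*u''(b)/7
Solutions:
 u(b) = C1 + C2*erf(sqrt(42)*b/3)


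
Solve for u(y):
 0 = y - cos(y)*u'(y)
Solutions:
 u(y) = C1 + Integral(y/cos(y), y)


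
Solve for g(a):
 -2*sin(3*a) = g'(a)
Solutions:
 g(a) = C1 + 2*cos(3*a)/3


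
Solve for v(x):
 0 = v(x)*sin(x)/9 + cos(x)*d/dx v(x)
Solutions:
 v(x) = C1*cos(x)^(1/9)


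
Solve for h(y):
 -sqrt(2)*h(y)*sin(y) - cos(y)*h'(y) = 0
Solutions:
 h(y) = C1*cos(y)^(sqrt(2))


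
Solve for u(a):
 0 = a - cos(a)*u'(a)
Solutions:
 u(a) = C1 + Integral(a/cos(a), a)


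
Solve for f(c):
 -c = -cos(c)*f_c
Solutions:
 f(c) = C1 + Integral(c/cos(c), c)


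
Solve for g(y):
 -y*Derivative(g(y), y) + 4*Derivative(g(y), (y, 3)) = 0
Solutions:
 g(y) = C1 + Integral(C2*airyai(2^(1/3)*y/2) + C3*airybi(2^(1/3)*y/2), y)


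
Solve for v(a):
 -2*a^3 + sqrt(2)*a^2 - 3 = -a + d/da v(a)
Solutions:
 v(a) = C1 - a^4/2 + sqrt(2)*a^3/3 + a^2/2 - 3*a


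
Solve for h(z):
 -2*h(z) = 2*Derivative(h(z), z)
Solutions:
 h(z) = C1*exp(-z)


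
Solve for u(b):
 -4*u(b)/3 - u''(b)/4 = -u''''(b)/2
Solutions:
 u(b) = C1*exp(-sqrt(3)*b*sqrt(3 + sqrt(393))/6) + C2*exp(sqrt(3)*b*sqrt(3 + sqrt(393))/6) + C3*sin(sqrt(3)*b*sqrt(-3 + sqrt(393))/6) + C4*cos(sqrt(3)*b*sqrt(-3 + sqrt(393))/6)


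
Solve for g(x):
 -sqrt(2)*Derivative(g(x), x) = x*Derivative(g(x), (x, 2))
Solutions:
 g(x) = C1 + C2*x^(1 - sqrt(2))


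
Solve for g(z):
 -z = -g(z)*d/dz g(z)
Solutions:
 g(z) = -sqrt(C1 + z^2)
 g(z) = sqrt(C1 + z^2)


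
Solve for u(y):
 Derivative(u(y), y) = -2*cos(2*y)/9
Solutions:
 u(y) = C1 - sin(2*y)/9


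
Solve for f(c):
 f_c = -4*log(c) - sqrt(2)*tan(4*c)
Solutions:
 f(c) = C1 - 4*c*log(c) + 4*c + sqrt(2)*log(cos(4*c))/4


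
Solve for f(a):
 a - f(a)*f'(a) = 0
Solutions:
 f(a) = -sqrt(C1 + a^2)
 f(a) = sqrt(C1 + a^2)


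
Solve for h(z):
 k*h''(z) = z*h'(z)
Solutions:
 h(z) = C1 + C2*erf(sqrt(2)*z*sqrt(-1/k)/2)/sqrt(-1/k)


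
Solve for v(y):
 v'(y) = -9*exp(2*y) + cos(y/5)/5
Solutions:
 v(y) = C1 - 9*exp(2*y)/2 + sin(y/5)


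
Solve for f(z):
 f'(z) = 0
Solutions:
 f(z) = C1


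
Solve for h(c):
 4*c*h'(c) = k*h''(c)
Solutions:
 h(c) = C1 + C2*erf(sqrt(2)*c*sqrt(-1/k))/sqrt(-1/k)


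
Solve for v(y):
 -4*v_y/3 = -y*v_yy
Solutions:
 v(y) = C1 + C2*y^(7/3)


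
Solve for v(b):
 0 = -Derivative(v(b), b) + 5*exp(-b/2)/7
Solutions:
 v(b) = C1 - 10*exp(-b/2)/7


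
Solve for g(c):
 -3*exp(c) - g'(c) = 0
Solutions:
 g(c) = C1 - 3*exp(c)


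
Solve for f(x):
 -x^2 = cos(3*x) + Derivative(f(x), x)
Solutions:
 f(x) = C1 - x^3/3 - sin(3*x)/3


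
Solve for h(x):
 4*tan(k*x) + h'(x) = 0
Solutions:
 h(x) = C1 - 4*Piecewise((-log(cos(k*x))/k, Ne(k, 0)), (0, True))


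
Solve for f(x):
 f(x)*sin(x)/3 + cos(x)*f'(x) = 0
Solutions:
 f(x) = C1*cos(x)^(1/3)


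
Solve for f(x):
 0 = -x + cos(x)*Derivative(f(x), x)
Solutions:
 f(x) = C1 + Integral(x/cos(x), x)


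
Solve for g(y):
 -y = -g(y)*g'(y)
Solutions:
 g(y) = -sqrt(C1 + y^2)
 g(y) = sqrt(C1 + y^2)


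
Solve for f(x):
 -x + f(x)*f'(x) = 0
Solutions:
 f(x) = -sqrt(C1 + x^2)
 f(x) = sqrt(C1 + x^2)


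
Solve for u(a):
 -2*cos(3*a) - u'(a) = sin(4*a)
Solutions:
 u(a) = C1 - 2*sin(3*a)/3 + cos(4*a)/4


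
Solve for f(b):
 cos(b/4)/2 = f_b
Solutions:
 f(b) = C1 + 2*sin(b/4)


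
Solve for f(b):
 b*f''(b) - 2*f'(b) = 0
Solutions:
 f(b) = C1 + C2*b^3


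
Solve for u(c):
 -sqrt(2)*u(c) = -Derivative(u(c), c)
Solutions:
 u(c) = C1*exp(sqrt(2)*c)


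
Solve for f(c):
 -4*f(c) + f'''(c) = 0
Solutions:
 f(c) = C3*exp(2^(2/3)*c) + (C1*sin(2^(2/3)*sqrt(3)*c/2) + C2*cos(2^(2/3)*sqrt(3)*c/2))*exp(-2^(2/3)*c/2)


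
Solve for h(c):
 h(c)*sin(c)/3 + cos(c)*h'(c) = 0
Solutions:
 h(c) = C1*cos(c)^(1/3)


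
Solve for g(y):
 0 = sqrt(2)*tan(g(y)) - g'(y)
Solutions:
 g(y) = pi - asin(C1*exp(sqrt(2)*y))
 g(y) = asin(C1*exp(sqrt(2)*y))


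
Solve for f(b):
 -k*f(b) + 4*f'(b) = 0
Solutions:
 f(b) = C1*exp(b*k/4)


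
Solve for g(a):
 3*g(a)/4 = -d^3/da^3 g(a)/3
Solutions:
 g(a) = C3*exp(-2^(1/3)*3^(2/3)*a/2) + (C1*sin(3*2^(1/3)*3^(1/6)*a/4) + C2*cos(3*2^(1/3)*3^(1/6)*a/4))*exp(2^(1/3)*3^(2/3)*a/4)


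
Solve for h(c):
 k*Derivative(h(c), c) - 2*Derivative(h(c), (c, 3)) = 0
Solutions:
 h(c) = C1 + C2*exp(-sqrt(2)*c*sqrt(k)/2) + C3*exp(sqrt(2)*c*sqrt(k)/2)


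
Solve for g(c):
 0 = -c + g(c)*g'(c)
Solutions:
 g(c) = -sqrt(C1 + c^2)
 g(c) = sqrt(C1 + c^2)


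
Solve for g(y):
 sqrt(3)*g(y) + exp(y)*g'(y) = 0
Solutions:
 g(y) = C1*exp(sqrt(3)*exp(-y))


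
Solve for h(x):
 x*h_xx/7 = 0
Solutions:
 h(x) = C1 + C2*x


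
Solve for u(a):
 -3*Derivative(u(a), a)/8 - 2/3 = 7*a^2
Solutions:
 u(a) = C1 - 56*a^3/9 - 16*a/9


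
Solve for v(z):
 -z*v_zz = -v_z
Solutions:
 v(z) = C1 + C2*z^2


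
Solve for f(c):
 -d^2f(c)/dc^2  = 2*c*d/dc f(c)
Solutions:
 f(c) = C1 + C2*erf(c)


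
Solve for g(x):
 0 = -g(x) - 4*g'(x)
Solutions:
 g(x) = C1*exp(-x/4)


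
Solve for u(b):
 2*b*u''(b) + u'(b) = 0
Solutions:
 u(b) = C1 + C2*sqrt(b)


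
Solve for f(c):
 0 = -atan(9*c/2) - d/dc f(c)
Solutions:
 f(c) = C1 - c*atan(9*c/2) + log(81*c^2 + 4)/9


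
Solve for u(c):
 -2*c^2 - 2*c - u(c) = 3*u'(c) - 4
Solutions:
 u(c) = C1*exp(-c/3) - 2*c^2 + 10*c - 26


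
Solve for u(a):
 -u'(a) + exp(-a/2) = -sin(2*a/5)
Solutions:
 u(a) = C1 - 5*cos(2*a/5)/2 - 2*exp(-a/2)


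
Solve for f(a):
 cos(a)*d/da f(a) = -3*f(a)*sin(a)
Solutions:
 f(a) = C1*cos(a)^3


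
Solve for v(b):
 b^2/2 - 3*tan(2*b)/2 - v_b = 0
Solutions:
 v(b) = C1 + b^3/6 + 3*log(cos(2*b))/4


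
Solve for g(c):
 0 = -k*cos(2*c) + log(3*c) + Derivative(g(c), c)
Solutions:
 g(c) = C1 - c*log(c) - c*log(3) + c + k*sin(2*c)/2


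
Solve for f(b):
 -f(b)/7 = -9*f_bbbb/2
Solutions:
 f(b) = C1*exp(-2^(1/4)*sqrt(3)*7^(3/4)*b/21) + C2*exp(2^(1/4)*sqrt(3)*7^(3/4)*b/21) + C3*sin(2^(1/4)*sqrt(3)*7^(3/4)*b/21) + C4*cos(2^(1/4)*sqrt(3)*7^(3/4)*b/21)


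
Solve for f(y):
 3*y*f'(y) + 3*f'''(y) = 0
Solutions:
 f(y) = C1 + Integral(C2*airyai(-y) + C3*airybi(-y), y)


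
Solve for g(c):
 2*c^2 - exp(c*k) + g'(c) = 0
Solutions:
 g(c) = C1 - 2*c^3/3 + exp(c*k)/k


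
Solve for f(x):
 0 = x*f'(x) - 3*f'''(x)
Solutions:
 f(x) = C1 + Integral(C2*airyai(3^(2/3)*x/3) + C3*airybi(3^(2/3)*x/3), x)


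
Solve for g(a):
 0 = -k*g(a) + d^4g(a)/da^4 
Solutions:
 g(a) = C1*exp(-a*k^(1/4)) + C2*exp(a*k^(1/4)) + C3*exp(-I*a*k^(1/4)) + C4*exp(I*a*k^(1/4))


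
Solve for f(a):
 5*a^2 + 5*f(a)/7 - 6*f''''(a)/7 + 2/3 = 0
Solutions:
 f(a) = C1*exp(-5^(1/4)*6^(3/4)*a/6) + C2*exp(5^(1/4)*6^(3/4)*a/6) + C3*sin(5^(1/4)*6^(3/4)*a/6) + C4*cos(5^(1/4)*6^(3/4)*a/6) - 7*a^2 - 14/15


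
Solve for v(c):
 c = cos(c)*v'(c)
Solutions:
 v(c) = C1 + Integral(c/cos(c), c)


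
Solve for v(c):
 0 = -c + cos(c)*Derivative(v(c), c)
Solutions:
 v(c) = C1 + Integral(c/cos(c), c)


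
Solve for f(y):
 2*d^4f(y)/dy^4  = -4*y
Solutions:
 f(y) = C1 + C2*y + C3*y^2 + C4*y^3 - y^5/60


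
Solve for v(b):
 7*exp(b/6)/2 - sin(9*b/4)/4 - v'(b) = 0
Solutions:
 v(b) = C1 + 21*exp(b/6) + cos(9*b/4)/9


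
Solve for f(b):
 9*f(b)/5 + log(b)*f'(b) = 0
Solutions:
 f(b) = C1*exp(-9*li(b)/5)


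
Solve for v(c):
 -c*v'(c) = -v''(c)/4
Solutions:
 v(c) = C1 + C2*erfi(sqrt(2)*c)


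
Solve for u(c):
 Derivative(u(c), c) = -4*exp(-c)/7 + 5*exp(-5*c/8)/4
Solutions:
 u(c) = C1 + 4*exp(-c)/7 - 2*exp(-5*c/8)


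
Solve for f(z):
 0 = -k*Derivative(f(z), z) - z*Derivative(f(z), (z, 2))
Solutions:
 f(z) = C1 + z^(1 - re(k))*(C2*sin(log(z)*Abs(im(k))) + C3*cos(log(z)*im(k)))


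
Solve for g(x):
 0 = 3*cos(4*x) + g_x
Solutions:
 g(x) = C1 - 3*sin(4*x)/4


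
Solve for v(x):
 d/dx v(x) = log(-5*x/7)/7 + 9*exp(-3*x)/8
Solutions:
 v(x) = C1 + x*log(-x)/7 + x*(-log(7) - 1 + log(5))/7 - 3*exp(-3*x)/8


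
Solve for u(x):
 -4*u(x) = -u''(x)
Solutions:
 u(x) = C1*exp(-2*x) + C2*exp(2*x)


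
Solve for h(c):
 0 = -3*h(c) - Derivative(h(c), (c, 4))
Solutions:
 h(c) = (C1*sin(sqrt(2)*3^(1/4)*c/2) + C2*cos(sqrt(2)*3^(1/4)*c/2))*exp(-sqrt(2)*3^(1/4)*c/2) + (C3*sin(sqrt(2)*3^(1/4)*c/2) + C4*cos(sqrt(2)*3^(1/4)*c/2))*exp(sqrt(2)*3^(1/4)*c/2)


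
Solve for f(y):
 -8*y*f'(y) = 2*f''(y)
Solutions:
 f(y) = C1 + C2*erf(sqrt(2)*y)


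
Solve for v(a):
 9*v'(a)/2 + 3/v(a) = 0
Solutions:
 v(a) = -sqrt(C1 - 12*a)/3
 v(a) = sqrt(C1 - 12*a)/3


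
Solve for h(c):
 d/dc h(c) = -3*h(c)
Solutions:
 h(c) = C1*exp(-3*c)


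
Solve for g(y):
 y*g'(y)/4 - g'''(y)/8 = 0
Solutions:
 g(y) = C1 + Integral(C2*airyai(2^(1/3)*y) + C3*airybi(2^(1/3)*y), y)


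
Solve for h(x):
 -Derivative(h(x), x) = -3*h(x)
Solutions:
 h(x) = C1*exp(3*x)


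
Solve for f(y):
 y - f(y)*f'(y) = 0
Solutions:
 f(y) = -sqrt(C1 + y^2)
 f(y) = sqrt(C1 + y^2)


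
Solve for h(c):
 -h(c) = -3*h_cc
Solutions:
 h(c) = C1*exp(-sqrt(3)*c/3) + C2*exp(sqrt(3)*c/3)


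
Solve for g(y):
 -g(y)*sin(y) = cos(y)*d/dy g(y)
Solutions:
 g(y) = C1*cos(y)


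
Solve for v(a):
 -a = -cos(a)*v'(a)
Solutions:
 v(a) = C1 + Integral(a/cos(a), a)


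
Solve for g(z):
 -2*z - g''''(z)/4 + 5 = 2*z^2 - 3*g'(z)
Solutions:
 g(z) = C1 + C4*exp(12^(1/3)*z) + 2*z^3/9 + z^2/3 - 5*z/3 + (C2*sin(2^(2/3)*3^(5/6)*z/2) + C3*cos(2^(2/3)*3^(5/6)*z/2))*exp(-12^(1/3)*z/2)


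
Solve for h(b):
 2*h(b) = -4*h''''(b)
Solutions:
 h(b) = (C1*sin(2^(1/4)*b/2) + C2*cos(2^(1/4)*b/2))*exp(-2^(1/4)*b/2) + (C3*sin(2^(1/4)*b/2) + C4*cos(2^(1/4)*b/2))*exp(2^(1/4)*b/2)


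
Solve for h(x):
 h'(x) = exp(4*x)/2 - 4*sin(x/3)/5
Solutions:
 h(x) = C1 + exp(4*x)/8 + 12*cos(x/3)/5


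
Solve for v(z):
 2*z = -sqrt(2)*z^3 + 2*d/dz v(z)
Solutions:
 v(z) = C1 + sqrt(2)*z^4/8 + z^2/2


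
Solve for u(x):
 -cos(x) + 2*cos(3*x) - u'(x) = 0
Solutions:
 u(x) = C1 - sin(x) + 2*sin(3*x)/3


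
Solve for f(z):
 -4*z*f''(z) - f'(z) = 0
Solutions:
 f(z) = C1 + C2*z^(3/4)


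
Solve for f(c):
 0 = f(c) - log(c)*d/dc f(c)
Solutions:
 f(c) = C1*exp(li(c))


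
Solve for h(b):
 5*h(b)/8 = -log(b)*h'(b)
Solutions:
 h(b) = C1*exp(-5*li(b)/8)


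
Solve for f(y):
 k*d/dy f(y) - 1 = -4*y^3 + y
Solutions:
 f(y) = C1 - y^4/k + y^2/(2*k) + y/k


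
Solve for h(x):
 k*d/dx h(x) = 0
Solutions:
 h(x) = C1


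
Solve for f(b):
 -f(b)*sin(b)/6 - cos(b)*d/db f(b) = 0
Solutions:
 f(b) = C1*cos(b)^(1/6)


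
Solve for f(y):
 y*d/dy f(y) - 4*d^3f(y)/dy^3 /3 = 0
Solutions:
 f(y) = C1 + Integral(C2*airyai(6^(1/3)*y/2) + C3*airybi(6^(1/3)*y/2), y)


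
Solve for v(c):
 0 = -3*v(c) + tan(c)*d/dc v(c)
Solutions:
 v(c) = C1*sin(c)^3


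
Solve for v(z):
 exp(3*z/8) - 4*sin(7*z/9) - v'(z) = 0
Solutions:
 v(z) = C1 + 8*exp(3*z/8)/3 + 36*cos(7*z/9)/7


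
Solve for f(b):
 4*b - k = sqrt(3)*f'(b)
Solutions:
 f(b) = C1 + 2*sqrt(3)*b^2/3 - sqrt(3)*b*k/3


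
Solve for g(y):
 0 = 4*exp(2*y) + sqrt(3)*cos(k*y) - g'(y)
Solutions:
 g(y) = C1 + 2*exp(2*y) + sqrt(3)*sin(k*y)/k


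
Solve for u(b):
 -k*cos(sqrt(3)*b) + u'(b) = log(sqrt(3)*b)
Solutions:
 u(b) = C1 + b*log(b) - b + b*log(3)/2 + sqrt(3)*k*sin(sqrt(3)*b)/3


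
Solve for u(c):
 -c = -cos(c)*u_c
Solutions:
 u(c) = C1 + Integral(c/cos(c), c)


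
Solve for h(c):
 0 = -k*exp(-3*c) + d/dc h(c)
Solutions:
 h(c) = C1 - k*exp(-3*c)/3


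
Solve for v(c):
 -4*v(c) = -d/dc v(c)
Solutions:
 v(c) = C1*exp(4*c)


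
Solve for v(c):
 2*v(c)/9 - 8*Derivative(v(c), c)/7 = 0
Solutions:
 v(c) = C1*exp(7*c/36)


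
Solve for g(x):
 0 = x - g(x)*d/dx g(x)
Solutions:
 g(x) = -sqrt(C1 + x^2)
 g(x) = sqrt(C1 + x^2)


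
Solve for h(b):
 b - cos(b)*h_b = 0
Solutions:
 h(b) = C1 + Integral(b/cos(b), b)


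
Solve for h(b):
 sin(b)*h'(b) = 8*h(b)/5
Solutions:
 h(b) = C1*(cos(b) - 1)^(4/5)/(cos(b) + 1)^(4/5)


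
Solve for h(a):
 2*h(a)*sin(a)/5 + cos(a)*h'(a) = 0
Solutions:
 h(a) = C1*cos(a)^(2/5)


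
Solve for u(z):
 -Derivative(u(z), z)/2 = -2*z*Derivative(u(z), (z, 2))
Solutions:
 u(z) = C1 + C2*z^(5/4)


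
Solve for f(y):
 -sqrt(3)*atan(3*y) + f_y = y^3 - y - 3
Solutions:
 f(y) = C1 + y^4/4 - y^2/2 - 3*y + sqrt(3)*(y*atan(3*y) - log(9*y^2 + 1)/6)


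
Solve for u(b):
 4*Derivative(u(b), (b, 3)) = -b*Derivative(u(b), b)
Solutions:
 u(b) = C1 + Integral(C2*airyai(-2^(1/3)*b/2) + C3*airybi(-2^(1/3)*b/2), b)


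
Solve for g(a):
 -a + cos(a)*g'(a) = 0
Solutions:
 g(a) = C1 + Integral(a/cos(a), a)


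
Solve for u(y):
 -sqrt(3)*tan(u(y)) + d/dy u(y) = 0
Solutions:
 u(y) = pi - asin(C1*exp(sqrt(3)*y))
 u(y) = asin(C1*exp(sqrt(3)*y))


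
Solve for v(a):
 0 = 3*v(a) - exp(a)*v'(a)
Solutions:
 v(a) = C1*exp(-3*exp(-a))


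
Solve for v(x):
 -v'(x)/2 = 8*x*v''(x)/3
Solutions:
 v(x) = C1 + C2*x^(13/16)


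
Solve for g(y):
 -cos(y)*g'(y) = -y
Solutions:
 g(y) = C1 + Integral(y/cos(y), y)


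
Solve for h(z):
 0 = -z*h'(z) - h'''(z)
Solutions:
 h(z) = C1 + Integral(C2*airyai(-z) + C3*airybi(-z), z)


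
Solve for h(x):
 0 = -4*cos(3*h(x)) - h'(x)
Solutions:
 h(x) = -asin((C1 + exp(24*x))/(C1 - exp(24*x)))/3 + pi/3
 h(x) = asin((C1 + exp(24*x))/(C1 - exp(24*x)))/3


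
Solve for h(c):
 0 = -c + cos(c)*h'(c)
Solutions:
 h(c) = C1 + Integral(c/cos(c), c)


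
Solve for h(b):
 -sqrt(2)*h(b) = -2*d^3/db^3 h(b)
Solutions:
 h(b) = C3*exp(2^(5/6)*b/2) + (C1*sin(2^(5/6)*sqrt(3)*b/4) + C2*cos(2^(5/6)*sqrt(3)*b/4))*exp(-2^(5/6)*b/4)


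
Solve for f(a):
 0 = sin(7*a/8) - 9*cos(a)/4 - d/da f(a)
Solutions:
 f(a) = C1 - 9*sin(a)/4 - 8*cos(7*a/8)/7


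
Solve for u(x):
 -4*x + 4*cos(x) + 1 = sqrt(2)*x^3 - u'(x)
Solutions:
 u(x) = C1 + sqrt(2)*x^4/4 + 2*x^2 - x - 4*sin(x)


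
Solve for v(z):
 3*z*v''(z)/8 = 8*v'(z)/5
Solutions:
 v(z) = C1 + C2*z^(79/15)


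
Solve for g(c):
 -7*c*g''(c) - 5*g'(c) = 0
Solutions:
 g(c) = C1 + C2*c^(2/7)


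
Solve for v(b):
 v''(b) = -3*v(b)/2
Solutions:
 v(b) = C1*sin(sqrt(6)*b/2) + C2*cos(sqrt(6)*b/2)


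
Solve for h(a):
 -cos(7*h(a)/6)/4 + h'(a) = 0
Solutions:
 -a/4 - 3*log(sin(7*h(a)/6) - 1)/7 + 3*log(sin(7*h(a)/6) + 1)/7 = C1


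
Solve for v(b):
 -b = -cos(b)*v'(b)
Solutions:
 v(b) = C1 + Integral(b/cos(b), b)


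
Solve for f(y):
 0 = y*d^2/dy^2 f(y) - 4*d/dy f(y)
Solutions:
 f(y) = C1 + C2*y^5


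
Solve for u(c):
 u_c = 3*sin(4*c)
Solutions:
 u(c) = C1 - 3*cos(4*c)/4


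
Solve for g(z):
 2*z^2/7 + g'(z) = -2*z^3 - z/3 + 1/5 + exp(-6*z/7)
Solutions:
 g(z) = C1 - z^4/2 - 2*z^3/21 - z^2/6 + z/5 - 7*exp(-6*z/7)/6


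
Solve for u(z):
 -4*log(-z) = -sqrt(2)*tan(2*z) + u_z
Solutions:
 u(z) = C1 - 4*z*log(-z) + 4*z - sqrt(2)*log(cos(2*z))/2


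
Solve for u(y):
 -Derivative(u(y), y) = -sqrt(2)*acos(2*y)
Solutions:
 u(y) = C1 + sqrt(2)*(y*acos(2*y) - sqrt(1 - 4*y^2)/2)


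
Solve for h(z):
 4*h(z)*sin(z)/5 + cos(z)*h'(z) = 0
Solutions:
 h(z) = C1*cos(z)^(4/5)


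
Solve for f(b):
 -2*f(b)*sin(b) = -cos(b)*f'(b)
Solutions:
 f(b) = C1/cos(b)^2


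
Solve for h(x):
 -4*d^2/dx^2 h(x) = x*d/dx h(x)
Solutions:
 h(x) = C1 + C2*erf(sqrt(2)*x/4)


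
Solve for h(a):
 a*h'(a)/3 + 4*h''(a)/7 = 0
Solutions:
 h(a) = C1 + C2*erf(sqrt(42)*a/12)


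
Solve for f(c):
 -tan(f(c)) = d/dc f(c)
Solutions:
 f(c) = pi - asin(C1*exp(-c))
 f(c) = asin(C1*exp(-c))


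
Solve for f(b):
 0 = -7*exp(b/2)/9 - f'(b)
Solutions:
 f(b) = C1 - 14*exp(b/2)/9


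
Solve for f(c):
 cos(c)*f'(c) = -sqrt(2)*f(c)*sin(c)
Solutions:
 f(c) = C1*cos(c)^(sqrt(2))


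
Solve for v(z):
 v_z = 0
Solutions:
 v(z) = C1


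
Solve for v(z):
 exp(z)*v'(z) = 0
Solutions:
 v(z) = C1


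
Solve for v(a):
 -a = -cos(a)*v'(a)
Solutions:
 v(a) = C1 + Integral(a/cos(a), a)


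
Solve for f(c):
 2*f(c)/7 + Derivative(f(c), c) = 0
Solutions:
 f(c) = C1*exp(-2*c/7)


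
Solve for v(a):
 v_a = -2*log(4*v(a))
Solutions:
 Integral(1/(log(_y) + 2*log(2)), (_y, v(a)))/2 = C1 - a


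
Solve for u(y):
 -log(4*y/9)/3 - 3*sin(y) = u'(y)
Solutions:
 u(y) = C1 - y*log(y)/3 - 2*y*log(2)/3 + y/3 + 2*y*log(3)/3 + 3*cos(y)


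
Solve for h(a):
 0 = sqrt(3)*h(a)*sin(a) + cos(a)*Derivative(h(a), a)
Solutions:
 h(a) = C1*cos(a)^(sqrt(3))


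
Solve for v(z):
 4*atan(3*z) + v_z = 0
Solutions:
 v(z) = C1 - 4*z*atan(3*z) + 2*log(9*z^2 + 1)/3


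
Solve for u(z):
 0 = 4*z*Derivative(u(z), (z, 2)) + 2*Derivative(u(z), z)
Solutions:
 u(z) = C1 + C2*sqrt(z)


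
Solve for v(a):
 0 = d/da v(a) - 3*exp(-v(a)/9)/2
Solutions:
 v(a) = 9*log(C1 + a/6)


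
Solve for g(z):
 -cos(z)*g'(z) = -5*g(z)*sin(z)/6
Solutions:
 g(z) = C1/cos(z)^(5/6)


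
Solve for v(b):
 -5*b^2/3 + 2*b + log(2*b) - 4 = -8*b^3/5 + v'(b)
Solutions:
 v(b) = C1 + 2*b^4/5 - 5*b^3/9 + b^2 + b*log(b) - 5*b + b*log(2)


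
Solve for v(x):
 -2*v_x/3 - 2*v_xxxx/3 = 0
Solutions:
 v(x) = C1 + C4*exp(-x) + (C2*sin(sqrt(3)*x/2) + C3*cos(sqrt(3)*x/2))*exp(x/2)


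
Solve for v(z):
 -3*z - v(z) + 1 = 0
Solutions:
 v(z) = 1 - 3*z


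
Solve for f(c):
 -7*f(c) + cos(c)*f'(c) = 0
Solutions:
 f(c) = C1*sqrt(sin(c) + 1)*(sin(c)^3 + 3*sin(c)^2 + 3*sin(c) + 1)/(sqrt(sin(c) - 1)*(sin(c)^3 - 3*sin(c)^2 + 3*sin(c) - 1))


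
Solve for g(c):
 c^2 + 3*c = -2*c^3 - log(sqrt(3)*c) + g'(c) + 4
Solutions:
 g(c) = C1 + c^4/2 + c^3/3 + 3*c^2/2 + c*log(c) - 5*c + c*log(3)/2


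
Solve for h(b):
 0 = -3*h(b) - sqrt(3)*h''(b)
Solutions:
 h(b) = C1*sin(3^(1/4)*b) + C2*cos(3^(1/4)*b)


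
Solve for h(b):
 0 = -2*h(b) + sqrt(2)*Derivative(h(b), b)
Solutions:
 h(b) = C1*exp(sqrt(2)*b)


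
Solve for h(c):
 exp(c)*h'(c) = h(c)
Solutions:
 h(c) = C1*exp(-exp(-c))


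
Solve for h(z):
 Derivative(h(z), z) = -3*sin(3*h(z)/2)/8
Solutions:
 3*z/8 + log(cos(3*h(z)/2) - 1)/3 - log(cos(3*h(z)/2) + 1)/3 = C1


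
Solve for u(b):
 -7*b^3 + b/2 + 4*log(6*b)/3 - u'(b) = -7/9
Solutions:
 u(b) = C1 - 7*b^4/4 + b^2/4 + 4*b*log(b)/3 - 5*b/9 + 4*b*log(6)/3


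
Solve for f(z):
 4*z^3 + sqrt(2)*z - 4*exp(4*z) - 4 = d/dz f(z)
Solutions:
 f(z) = C1 + z^4 + sqrt(2)*z^2/2 - 4*z - exp(4*z)


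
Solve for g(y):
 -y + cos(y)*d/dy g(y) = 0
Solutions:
 g(y) = C1 + Integral(y/cos(y), y)


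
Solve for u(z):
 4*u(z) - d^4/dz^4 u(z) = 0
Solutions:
 u(z) = C1*exp(-sqrt(2)*z) + C2*exp(sqrt(2)*z) + C3*sin(sqrt(2)*z) + C4*cos(sqrt(2)*z)


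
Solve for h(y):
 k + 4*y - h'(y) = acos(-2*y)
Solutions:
 h(y) = C1 + k*y + 2*y^2 - y*acos(-2*y) - sqrt(1 - 4*y^2)/2


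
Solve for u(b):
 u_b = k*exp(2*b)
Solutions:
 u(b) = C1 + k*exp(2*b)/2


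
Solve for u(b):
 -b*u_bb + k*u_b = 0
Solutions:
 u(b) = C1 + b^(re(k) + 1)*(C2*sin(log(b)*Abs(im(k))) + C3*cos(log(b)*im(k)))


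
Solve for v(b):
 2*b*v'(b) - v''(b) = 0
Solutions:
 v(b) = C1 + C2*erfi(b)


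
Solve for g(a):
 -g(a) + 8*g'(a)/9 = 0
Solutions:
 g(a) = C1*exp(9*a/8)


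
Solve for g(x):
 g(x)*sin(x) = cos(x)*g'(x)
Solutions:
 g(x) = C1/cos(x)


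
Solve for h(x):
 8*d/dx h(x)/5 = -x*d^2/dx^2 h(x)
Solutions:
 h(x) = C1 + C2/x^(3/5)


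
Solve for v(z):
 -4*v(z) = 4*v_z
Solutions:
 v(z) = C1*exp(-z)


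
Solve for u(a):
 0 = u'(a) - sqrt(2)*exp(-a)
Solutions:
 u(a) = C1 - sqrt(2)*exp(-a)


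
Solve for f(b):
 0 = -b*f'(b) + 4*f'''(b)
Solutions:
 f(b) = C1 + Integral(C2*airyai(2^(1/3)*b/2) + C3*airybi(2^(1/3)*b/2), b)


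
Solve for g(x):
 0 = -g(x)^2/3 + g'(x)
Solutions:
 g(x) = -3/(C1 + x)


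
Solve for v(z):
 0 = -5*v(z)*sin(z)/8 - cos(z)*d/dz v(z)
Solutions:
 v(z) = C1*cos(z)^(5/8)


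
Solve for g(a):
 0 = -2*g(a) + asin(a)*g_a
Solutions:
 g(a) = C1*exp(2*Integral(1/asin(a), a))


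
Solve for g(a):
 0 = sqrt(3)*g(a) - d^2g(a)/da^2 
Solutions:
 g(a) = C1*exp(-3^(1/4)*a) + C2*exp(3^(1/4)*a)


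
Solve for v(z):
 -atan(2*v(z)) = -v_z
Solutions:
 Integral(1/atan(2*_y), (_y, v(z))) = C1 + z


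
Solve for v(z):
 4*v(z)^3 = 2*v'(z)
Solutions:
 v(z) = -sqrt(2)*sqrt(-1/(C1 + 2*z))/2
 v(z) = sqrt(2)*sqrt(-1/(C1 + 2*z))/2


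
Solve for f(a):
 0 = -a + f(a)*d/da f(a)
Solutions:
 f(a) = -sqrt(C1 + a^2)
 f(a) = sqrt(C1 + a^2)


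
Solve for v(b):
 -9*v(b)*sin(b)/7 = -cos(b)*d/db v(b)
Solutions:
 v(b) = C1/cos(b)^(9/7)


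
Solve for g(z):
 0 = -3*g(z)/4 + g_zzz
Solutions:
 g(z) = C3*exp(6^(1/3)*z/2) + (C1*sin(2^(1/3)*3^(5/6)*z/4) + C2*cos(2^(1/3)*3^(5/6)*z/4))*exp(-6^(1/3)*z/4)


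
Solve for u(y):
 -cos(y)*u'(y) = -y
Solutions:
 u(y) = C1 + Integral(y/cos(y), y)


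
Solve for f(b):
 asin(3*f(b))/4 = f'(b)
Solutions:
 Integral(1/asin(3*_y), (_y, f(b))) = C1 + b/4


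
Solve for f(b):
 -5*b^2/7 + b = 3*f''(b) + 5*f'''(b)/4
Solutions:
 f(b) = C1 + C2*b + C3*exp(-12*b/5) - 5*b^4/252 + 67*b^3/756 - 335*b^2/3024


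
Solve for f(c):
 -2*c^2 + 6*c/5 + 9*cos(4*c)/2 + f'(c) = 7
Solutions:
 f(c) = C1 + 2*c^3/3 - 3*c^2/5 + 7*c - 9*sin(4*c)/8


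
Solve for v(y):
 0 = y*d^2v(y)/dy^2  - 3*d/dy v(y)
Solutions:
 v(y) = C1 + C2*y^4


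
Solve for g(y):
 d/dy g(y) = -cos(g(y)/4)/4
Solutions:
 y/4 - 2*log(sin(g(y)/4) - 1) + 2*log(sin(g(y)/4) + 1) = C1


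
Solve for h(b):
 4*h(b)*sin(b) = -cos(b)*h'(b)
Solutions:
 h(b) = C1*cos(b)^4


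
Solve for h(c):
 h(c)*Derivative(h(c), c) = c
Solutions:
 h(c) = -sqrt(C1 + c^2)
 h(c) = sqrt(C1 + c^2)


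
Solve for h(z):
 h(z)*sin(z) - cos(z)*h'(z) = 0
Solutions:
 h(z) = C1/cos(z)


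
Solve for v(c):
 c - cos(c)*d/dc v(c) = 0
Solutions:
 v(c) = C1 + Integral(c/cos(c), c)


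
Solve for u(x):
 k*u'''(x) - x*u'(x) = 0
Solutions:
 u(x) = C1 + Integral(C2*airyai(x*(1/k)^(1/3)) + C3*airybi(x*(1/k)^(1/3)), x)


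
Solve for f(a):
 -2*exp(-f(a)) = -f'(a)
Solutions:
 f(a) = log(C1 + 2*a)


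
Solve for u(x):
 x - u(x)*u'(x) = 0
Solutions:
 u(x) = -sqrt(C1 + x^2)
 u(x) = sqrt(C1 + x^2)


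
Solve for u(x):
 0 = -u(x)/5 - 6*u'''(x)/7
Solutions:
 u(x) = C3*exp(-30^(2/3)*7^(1/3)*x/30) + (C1*sin(10^(2/3)*3^(1/6)*7^(1/3)*x/20) + C2*cos(10^(2/3)*3^(1/6)*7^(1/3)*x/20))*exp(30^(2/3)*7^(1/3)*x/60)


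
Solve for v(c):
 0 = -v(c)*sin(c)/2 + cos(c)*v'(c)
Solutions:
 v(c) = C1/sqrt(cos(c))


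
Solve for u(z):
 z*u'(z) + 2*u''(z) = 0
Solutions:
 u(z) = C1 + C2*erf(z/2)


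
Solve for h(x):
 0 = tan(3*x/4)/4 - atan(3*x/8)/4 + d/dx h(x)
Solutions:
 h(x) = C1 + x*atan(3*x/8)/4 - log(9*x^2 + 64)/3 + log(cos(3*x/4))/3


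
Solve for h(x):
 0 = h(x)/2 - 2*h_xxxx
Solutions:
 h(x) = C1*exp(-sqrt(2)*x/2) + C2*exp(sqrt(2)*x/2) + C3*sin(sqrt(2)*x/2) + C4*cos(sqrt(2)*x/2)


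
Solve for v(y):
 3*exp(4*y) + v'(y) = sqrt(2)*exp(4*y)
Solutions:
 v(y) = C1 - 3*exp(4*y)/4 + sqrt(2)*exp(4*y)/4


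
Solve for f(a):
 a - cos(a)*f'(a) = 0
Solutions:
 f(a) = C1 + Integral(a/cos(a), a)


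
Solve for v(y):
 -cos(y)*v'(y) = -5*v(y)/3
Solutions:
 v(y) = C1*(sin(y) + 1)^(5/6)/(sin(y) - 1)^(5/6)


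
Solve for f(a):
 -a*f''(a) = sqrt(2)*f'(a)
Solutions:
 f(a) = C1 + C2*a^(1 - sqrt(2))


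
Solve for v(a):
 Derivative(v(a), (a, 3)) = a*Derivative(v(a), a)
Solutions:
 v(a) = C1 + Integral(C2*airyai(a) + C3*airybi(a), a)


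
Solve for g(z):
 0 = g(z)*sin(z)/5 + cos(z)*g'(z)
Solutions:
 g(z) = C1*cos(z)^(1/5)


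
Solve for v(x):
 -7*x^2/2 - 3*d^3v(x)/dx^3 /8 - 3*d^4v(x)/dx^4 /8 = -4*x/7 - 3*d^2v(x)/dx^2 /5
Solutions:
 v(x) = C1 + C2*x + C3*exp(x*(-5 + sqrt(185))/10) + C4*exp(-x*(5 + sqrt(185))/10) + 35*x^4/72 + 355*x^3/336 + 15125*x^2/2688


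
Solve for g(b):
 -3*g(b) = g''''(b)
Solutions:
 g(b) = (C1*sin(sqrt(2)*3^(1/4)*b/2) + C2*cos(sqrt(2)*3^(1/4)*b/2))*exp(-sqrt(2)*3^(1/4)*b/2) + (C3*sin(sqrt(2)*3^(1/4)*b/2) + C4*cos(sqrt(2)*3^(1/4)*b/2))*exp(sqrt(2)*3^(1/4)*b/2)


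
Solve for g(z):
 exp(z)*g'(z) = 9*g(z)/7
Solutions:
 g(z) = C1*exp(-9*exp(-z)/7)


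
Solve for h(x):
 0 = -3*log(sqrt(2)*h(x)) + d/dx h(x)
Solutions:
 -2*Integral(1/(2*log(_y) + log(2)), (_y, h(x)))/3 = C1 - x


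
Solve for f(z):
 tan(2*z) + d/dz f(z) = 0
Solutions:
 f(z) = C1 + log(cos(2*z))/2


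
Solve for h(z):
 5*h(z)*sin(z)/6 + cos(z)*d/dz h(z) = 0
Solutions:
 h(z) = C1*cos(z)^(5/6)


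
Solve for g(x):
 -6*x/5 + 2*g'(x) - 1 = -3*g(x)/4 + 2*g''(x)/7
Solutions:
 g(x) = C1*exp(x*(14 - sqrt(238))/4) + C2*exp(x*(14 + sqrt(238))/4) + 8*x/5 - 44/15


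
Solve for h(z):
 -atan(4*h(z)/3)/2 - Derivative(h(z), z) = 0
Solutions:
 Integral(1/atan(4*_y/3), (_y, h(z))) = C1 - z/2


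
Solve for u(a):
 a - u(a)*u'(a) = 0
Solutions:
 u(a) = -sqrt(C1 + a^2)
 u(a) = sqrt(C1 + a^2)


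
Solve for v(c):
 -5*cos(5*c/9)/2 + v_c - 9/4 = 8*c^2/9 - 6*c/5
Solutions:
 v(c) = C1 + 8*c^3/27 - 3*c^2/5 + 9*c/4 + 9*sin(5*c/9)/2


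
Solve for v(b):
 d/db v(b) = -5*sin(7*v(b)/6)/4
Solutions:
 5*b/4 + 3*log(cos(7*v(b)/6) - 1)/7 - 3*log(cos(7*v(b)/6) + 1)/7 = C1


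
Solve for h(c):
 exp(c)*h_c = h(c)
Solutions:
 h(c) = C1*exp(-exp(-c))


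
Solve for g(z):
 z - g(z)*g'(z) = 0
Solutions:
 g(z) = -sqrt(C1 + z^2)
 g(z) = sqrt(C1 + z^2)


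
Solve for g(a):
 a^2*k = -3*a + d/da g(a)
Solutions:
 g(a) = C1 + a^3*k/3 + 3*a^2/2


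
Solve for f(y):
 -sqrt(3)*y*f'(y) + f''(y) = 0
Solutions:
 f(y) = C1 + C2*erfi(sqrt(2)*3^(1/4)*y/2)


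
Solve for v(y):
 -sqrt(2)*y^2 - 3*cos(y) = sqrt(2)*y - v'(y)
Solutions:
 v(y) = C1 + sqrt(2)*y^3/3 + sqrt(2)*y^2/2 + 3*sin(y)


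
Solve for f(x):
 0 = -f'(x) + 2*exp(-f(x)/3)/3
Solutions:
 f(x) = 3*log(C1 + 2*x/9)


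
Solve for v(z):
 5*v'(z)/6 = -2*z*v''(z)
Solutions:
 v(z) = C1 + C2*z^(7/12)


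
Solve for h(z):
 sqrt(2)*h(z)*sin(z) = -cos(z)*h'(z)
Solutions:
 h(z) = C1*cos(z)^(sqrt(2))


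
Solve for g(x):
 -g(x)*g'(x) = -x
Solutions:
 g(x) = -sqrt(C1 + x^2)
 g(x) = sqrt(C1 + x^2)


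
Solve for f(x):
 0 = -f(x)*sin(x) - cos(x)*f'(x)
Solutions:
 f(x) = C1*cos(x)


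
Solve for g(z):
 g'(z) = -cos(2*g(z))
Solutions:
 g(z) = -asin((C1 + exp(4*z))/(C1 - exp(4*z)))/2 + pi/2
 g(z) = asin((C1 + exp(4*z))/(C1 - exp(4*z)))/2


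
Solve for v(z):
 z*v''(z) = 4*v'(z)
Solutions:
 v(z) = C1 + C2*z^5


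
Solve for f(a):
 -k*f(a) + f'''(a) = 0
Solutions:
 f(a) = C1*exp(a*k^(1/3)) + C2*exp(a*k^(1/3)*(-1 + sqrt(3)*I)/2) + C3*exp(-a*k^(1/3)*(1 + sqrt(3)*I)/2)


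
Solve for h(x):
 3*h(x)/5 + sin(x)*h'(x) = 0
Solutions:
 h(x) = C1*(cos(x) + 1)^(3/10)/(cos(x) - 1)^(3/10)


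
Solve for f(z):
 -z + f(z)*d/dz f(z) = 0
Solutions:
 f(z) = -sqrt(C1 + z^2)
 f(z) = sqrt(C1 + z^2)


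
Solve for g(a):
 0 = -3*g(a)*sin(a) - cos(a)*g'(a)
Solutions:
 g(a) = C1*cos(a)^3


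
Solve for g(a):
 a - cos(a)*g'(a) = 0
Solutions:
 g(a) = C1 + Integral(a/cos(a), a)


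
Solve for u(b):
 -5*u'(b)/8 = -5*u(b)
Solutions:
 u(b) = C1*exp(8*b)


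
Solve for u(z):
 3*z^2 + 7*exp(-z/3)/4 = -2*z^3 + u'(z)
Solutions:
 u(z) = C1 + z^4/2 + z^3 - 21*exp(-z/3)/4


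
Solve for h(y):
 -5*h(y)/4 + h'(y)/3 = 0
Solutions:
 h(y) = C1*exp(15*y/4)


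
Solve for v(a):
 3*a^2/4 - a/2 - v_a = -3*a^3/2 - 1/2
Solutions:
 v(a) = C1 + 3*a^4/8 + a^3/4 - a^2/4 + a/2


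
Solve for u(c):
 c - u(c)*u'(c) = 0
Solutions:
 u(c) = -sqrt(C1 + c^2)
 u(c) = sqrt(C1 + c^2)


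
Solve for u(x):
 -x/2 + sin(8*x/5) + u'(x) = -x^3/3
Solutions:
 u(x) = C1 - x^4/12 + x^2/4 + 5*cos(8*x/5)/8


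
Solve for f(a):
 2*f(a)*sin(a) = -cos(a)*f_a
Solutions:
 f(a) = C1*cos(a)^2


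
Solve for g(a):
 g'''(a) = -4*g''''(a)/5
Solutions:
 g(a) = C1 + C2*a + C3*a^2 + C4*exp(-5*a/4)


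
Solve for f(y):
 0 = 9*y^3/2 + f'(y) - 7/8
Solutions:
 f(y) = C1 - 9*y^4/8 + 7*y/8


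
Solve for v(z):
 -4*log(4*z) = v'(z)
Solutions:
 v(z) = C1 - 4*z*log(z) - z*log(256) + 4*z


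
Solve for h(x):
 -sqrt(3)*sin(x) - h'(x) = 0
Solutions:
 h(x) = C1 + sqrt(3)*cos(x)


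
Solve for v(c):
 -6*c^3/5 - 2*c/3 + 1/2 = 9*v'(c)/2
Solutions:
 v(c) = C1 - c^4/15 - 2*c^2/27 + c/9


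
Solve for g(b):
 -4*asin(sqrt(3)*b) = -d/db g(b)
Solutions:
 g(b) = C1 + 4*b*asin(sqrt(3)*b) + 4*sqrt(3)*sqrt(1 - 3*b^2)/3


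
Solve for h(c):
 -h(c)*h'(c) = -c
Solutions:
 h(c) = -sqrt(C1 + c^2)
 h(c) = sqrt(C1 + c^2)


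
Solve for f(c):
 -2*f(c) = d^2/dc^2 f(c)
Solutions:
 f(c) = C1*sin(sqrt(2)*c) + C2*cos(sqrt(2)*c)


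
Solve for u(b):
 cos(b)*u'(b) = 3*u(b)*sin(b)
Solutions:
 u(b) = C1/cos(b)^3


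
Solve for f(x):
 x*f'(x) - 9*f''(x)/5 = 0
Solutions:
 f(x) = C1 + C2*erfi(sqrt(10)*x/6)


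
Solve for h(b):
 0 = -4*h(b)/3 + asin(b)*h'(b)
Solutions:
 h(b) = C1*exp(4*Integral(1/asin(b), b)/3)


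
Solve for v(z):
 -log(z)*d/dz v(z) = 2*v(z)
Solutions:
 v(z) = C1*exp(-2*li(z))


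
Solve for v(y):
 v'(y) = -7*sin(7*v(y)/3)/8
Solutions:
 7*y/8 + 3*log(cos(7*v(y)/3) - 1)/14 - 3*log(cos(7*v(y)/3) + 1)/14 = C1


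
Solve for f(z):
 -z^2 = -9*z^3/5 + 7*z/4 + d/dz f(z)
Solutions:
 f(z) = C1 + 9*z^4/20 - z^3/3 - 7*z^2/8


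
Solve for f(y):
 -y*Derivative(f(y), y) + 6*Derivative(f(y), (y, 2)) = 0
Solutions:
 f(y) = C1 + C2*erfi(sqrt(3)*y/6)


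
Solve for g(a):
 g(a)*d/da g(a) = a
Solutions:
 g(a) = -sqrt(C1 + a^2)
 g(a) = sqrt(C1 + a^2)


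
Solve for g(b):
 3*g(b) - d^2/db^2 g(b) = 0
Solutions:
 g(b) = C1*exp(-sqrt(3)*b) + C2*exp(sqrt(3)*b)


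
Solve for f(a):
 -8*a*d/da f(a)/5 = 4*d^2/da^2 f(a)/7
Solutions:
 f(a) = C1 + C2*erf(sqrt(35)*a/5)


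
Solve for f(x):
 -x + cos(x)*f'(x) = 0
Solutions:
 f(x) = C1 + Integral(x/cos(x), x)


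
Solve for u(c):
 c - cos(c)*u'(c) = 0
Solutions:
 u(c) = C1 + Integral(c/cos(c), c)


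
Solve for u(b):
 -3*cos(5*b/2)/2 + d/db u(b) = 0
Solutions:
 u(b) = C1 + 3*sin(5*b/2)/5


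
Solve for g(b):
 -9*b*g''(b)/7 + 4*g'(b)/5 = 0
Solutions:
 g(b) = C1 + C2*b^(73/45)


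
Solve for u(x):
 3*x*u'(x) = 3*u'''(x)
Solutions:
 u(x) = C1 + Integral(C2*airyai(x) + C3*airybi(x), x)


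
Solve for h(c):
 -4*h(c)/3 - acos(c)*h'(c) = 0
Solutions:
 h(c) = C1*exp(-4*Integral(1/acos(c), c)/3)


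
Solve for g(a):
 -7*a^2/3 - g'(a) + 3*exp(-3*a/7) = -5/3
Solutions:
 g(a) = C1 - 7*a^3/9 + 5*a/3 - 7*exp(-3*a/7)


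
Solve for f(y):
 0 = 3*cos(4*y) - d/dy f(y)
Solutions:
 f(y) = C1 + 3*sin(4*y)/4


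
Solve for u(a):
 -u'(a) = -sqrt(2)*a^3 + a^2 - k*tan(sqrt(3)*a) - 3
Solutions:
 u(a) = C1 + sqrt(2)*a^4/4 - a^3/3 + 3*a - sqrt(3)*k*log(cos(sqrt(3)*a))/3


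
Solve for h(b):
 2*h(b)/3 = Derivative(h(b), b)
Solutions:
 h(b) = C1*exp(2*b/3)


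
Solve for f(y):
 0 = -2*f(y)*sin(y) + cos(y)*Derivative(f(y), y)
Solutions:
 f(y) = C1/cos(y)^2


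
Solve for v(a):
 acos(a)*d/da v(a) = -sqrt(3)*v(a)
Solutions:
 v(a) = C1*exp(-sqrt(3)*Integral(1/acos(a), a))


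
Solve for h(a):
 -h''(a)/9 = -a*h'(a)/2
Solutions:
 h(a) = C1 + C2*erfi(3*a/2)


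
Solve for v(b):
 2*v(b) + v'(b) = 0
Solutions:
 v(b) = C1*exp(-2*b)


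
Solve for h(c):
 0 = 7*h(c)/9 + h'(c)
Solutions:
 h(c) = C1*exp(-7*c/9)


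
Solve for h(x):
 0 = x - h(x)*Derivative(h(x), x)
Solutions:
 h(x) = -sqrt(C1 + x^2)
 h(x) = sqrt(C1 + x^2)


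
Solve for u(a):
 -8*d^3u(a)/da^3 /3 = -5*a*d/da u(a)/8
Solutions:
 u(a) = C1 + Integral(C2*airyai(15^(1/3)*a/4) + C3*airybi(15^(1/3)*a/4), a)
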